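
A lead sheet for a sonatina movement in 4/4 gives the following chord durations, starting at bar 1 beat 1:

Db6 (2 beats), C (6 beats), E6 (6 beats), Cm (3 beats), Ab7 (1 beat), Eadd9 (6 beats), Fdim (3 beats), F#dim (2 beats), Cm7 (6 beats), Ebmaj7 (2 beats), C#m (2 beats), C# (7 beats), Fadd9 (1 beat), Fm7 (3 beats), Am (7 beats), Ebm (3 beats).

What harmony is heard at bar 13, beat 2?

Fm7

Beat 2 of bar 13 is beat (13−1)×4 + 2 = 50 overall.
Running totals: Db6 ends at 2, C ends at 8, E6 ends at 14, Cm ends at 17, Ab7 ends at 18, Eadd9 ends at 24, Fdim ends at 27, F#dim ends at 29, Cm7 ends at 35, Ebmaj7 ends at 37, C#m ends at 39, C# ends at 46, Fadd9 ends at 47, Fm7 ends at 50.
Beat 50 falls within Fm7.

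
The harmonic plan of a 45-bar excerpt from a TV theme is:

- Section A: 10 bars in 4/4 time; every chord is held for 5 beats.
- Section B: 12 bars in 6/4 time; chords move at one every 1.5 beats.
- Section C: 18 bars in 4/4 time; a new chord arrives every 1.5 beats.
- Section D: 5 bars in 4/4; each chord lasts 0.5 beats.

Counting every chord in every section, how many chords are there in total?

A has 40 beats and chords last 5 each, so 8 chords.
B has 72 beats and chords last 1.5 each, so 48 chords.
C has 72 beats and chords last 1.5 each, so 48 chords.
D has 20 beats and chords last 0.5 each, so 40 chords.
Total: 8 + 48 + 48 + 40 = 144.

144 chords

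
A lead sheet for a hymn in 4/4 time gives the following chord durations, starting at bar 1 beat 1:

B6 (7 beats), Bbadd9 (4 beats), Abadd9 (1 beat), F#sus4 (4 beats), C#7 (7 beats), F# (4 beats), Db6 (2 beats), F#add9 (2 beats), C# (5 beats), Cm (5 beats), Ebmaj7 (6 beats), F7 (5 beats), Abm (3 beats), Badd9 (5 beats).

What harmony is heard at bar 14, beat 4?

Beat 4 of bar 14 is beat (14−1)×4 + 4 = 56 overall.
Running totals: B6 ends at 7, Bbadd9 ends at 11, Abadd9 ends at 12, F#sus4 ends at 16, C#7 ends at 23, F# ends at 27, Db6 ends at 29, F#add9 ends at 31, C# ends at 36, Cm ends at 41, Ebmaj7 ends at 47, F7 ends at 52, Abm ends at 55, Badd9 ends at 60.
Beat 56 falls within Badd9.

Badd9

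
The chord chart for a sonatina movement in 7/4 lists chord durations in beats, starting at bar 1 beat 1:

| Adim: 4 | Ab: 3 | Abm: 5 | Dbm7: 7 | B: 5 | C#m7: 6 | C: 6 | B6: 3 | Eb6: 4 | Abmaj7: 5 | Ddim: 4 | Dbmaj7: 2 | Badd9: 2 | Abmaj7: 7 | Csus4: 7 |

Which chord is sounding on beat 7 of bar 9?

Abmaj7

Beat 7 of bar 9 is beat (9−1)×7 + 7 = 63 overall.
Running totals: Adim ends at 4, Ab ends at 7, Abm ends at 12, Dbm7 ends at 19, B ends at 24, C#m7 ends at 30, C ends at 36, B6 ends at 39, Eb6 ends at 43, Abmaj7 ends at 48, Ddim ends at 52, Dbmaj7 ends at 54, Badd9 ends at 56, Abmaj7 ends at 63.
Beat 63 falls within Abmaj7.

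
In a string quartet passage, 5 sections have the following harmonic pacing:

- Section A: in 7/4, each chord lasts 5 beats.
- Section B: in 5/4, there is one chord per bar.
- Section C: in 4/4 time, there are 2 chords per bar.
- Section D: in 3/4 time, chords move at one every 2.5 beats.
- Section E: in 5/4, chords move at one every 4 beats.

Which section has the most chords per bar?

A: 7 beats/bar ÷ 5 beats/chord = 1.4 chords/bar.
B: 5 beats/bar ÷ 5 beats/chord = 1 chord/bar.
C: 4 beats/bar ÷ 2 beats/chord = 2 chords/bar.
D: 3 beats/bar ÷ 2.5 beats/chord = 1.2 chords/bar.
E: 5 beats/bar ÷ 4 beats/chord = 1.25 chords/bar.
Fastest is C at 2 chords/bar.

Section C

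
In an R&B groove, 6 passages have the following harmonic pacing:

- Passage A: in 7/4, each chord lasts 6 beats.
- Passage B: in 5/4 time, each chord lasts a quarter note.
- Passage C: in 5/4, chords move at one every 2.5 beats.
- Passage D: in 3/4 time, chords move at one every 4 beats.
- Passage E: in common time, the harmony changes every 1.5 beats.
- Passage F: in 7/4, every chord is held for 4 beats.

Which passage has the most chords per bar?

Passage B

A: each chord is 6 beats in 7/4, so 7/6 per bar.
B: each chord is 1 beat in 5/4, so 5 per bar.
C: each chord is 2.5 beats in 5/4, so 2 per bar.
D: each chord is 4 beats in 3/4, so 0.75 per bar.
E: each chord is 1.5 beats in 4/4, so 8/3 per bar.
F: each chord is 4 beats in 7/4, so 1.75 per bar.
Fastest is B at 5 chords/bar.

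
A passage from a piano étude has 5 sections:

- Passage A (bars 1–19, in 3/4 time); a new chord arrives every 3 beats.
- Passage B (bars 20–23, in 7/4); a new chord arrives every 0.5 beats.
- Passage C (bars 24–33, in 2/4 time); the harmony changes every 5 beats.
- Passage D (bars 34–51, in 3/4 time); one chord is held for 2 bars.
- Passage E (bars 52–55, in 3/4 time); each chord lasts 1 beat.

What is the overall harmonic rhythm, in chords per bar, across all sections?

20/11 chords per bar

A: 19 bars of 3 beats is 57 beats; at 3 beats each that's 19 chords.
B: 4 bars of 7 beats is 28 beats; at 0.5 beats each that's 56 chords.
C: 10 bars of 2 beats is 20 beats; at 5 beats each that's 4 chords.
D: 18 bars of 3 beats is 54 beats; at 6 beats each that's 9 chords.
E: 4 bars of 3 beats is 12 beats; at 1 beat each that's 12 chords.
Overall: 100 chords over 55 bars → 100/55 = 20/11 chords per bar.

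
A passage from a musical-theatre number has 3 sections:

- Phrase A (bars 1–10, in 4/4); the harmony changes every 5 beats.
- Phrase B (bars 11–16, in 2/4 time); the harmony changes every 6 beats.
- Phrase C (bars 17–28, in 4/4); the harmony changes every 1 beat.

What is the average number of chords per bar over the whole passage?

A: 10 bars of 4 beats is 40 beats; at 5 beats each that's 8 chords.
B: 6 bars of 2 beats is 12 beats; at 6 beats each that's 2 chords.
C: 12 bars of 4 beats is 48 beats; at 1 beat each that's 48 chords.
Overall: 58 chords over 28 bars → 58/28 = 29/14 chords per bar.

29/14 chords per bar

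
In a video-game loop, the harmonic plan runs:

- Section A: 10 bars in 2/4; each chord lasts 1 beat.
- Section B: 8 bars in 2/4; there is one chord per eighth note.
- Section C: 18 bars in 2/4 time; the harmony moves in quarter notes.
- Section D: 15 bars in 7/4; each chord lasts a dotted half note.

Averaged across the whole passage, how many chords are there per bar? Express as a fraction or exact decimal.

A: 10 bars of 2 beats is 20 beats; at 1 beat each that's 20 chords.
B: 8 bars of 2 beats is 16 beats; at 0.5 beats each that's 32 chords.
C: 18 bars of 2 beats is 36 beats; at 1 beat each that's 36 chords.
D: 15 bars of 7 beats is 105 beats; at 3 beats each that's 35 chords.
Overall: 123 chords over 51 bars → 123/51 = 41/17 chords per bar.

41/17 chords per bar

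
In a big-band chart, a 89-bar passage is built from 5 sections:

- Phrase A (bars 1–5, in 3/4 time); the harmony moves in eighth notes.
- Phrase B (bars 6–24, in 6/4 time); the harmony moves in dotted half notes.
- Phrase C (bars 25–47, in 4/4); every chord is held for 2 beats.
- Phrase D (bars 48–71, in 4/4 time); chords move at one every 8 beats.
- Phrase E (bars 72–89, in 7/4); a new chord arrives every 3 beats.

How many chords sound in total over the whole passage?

A: 5 bars × 3 beats = 15 beats; 0.5 beats/chord → 30 chords.
B: 19 bars × 6 beats = 114 beats; 3 beats/chord → 38 chords.
C: 23 bars × 4 beats = 92 beats; 2 beats/chord → 46 chords.
D: 24 bars × 4 beats = 96 beats; 8 beats/chord → 12 chords.
E: 18 bars × 7 beats = 126 beats; 3 beats/chord → 42 chords.
Total: 30 + 38 + 46 + 12 + 42 = 168.

168 chords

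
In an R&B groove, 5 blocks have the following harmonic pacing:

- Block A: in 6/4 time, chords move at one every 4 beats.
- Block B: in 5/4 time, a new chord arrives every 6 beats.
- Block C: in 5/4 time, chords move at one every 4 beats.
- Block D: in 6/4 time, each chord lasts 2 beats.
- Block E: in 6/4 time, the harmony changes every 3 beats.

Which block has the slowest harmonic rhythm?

A: each chord is 4 beats in 6/4, so 1.5 per bar.
B: each chord is 6 beats in 5/4, so 5/6 per bar.
C: each chord is 4 beats in 5/4, so 1.25 per bar.
D: each chord is 2 beats in 6/4, so 3 per bar.
E: each chord is 3 beats in 6/4, so 2 per bar.
Slowest is B at 5/6 chords/bar.

Block B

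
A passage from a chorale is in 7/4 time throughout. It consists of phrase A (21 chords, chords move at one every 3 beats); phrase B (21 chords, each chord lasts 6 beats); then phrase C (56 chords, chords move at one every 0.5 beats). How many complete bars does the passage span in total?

31 bars

A: 21 × 3 = 63 beats = 9 bars.
B: 21 × 6 = 126 beats = 18 bars.
C: 56 × 0.5 = 28 beats = 4 bars.
Total: 9 + 18 + 4 = 31 bars.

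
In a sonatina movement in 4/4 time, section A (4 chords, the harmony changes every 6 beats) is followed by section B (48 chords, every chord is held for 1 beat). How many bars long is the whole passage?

18 bars

A: 4 × 6 = 24 beats = 6 bars.
B: 48 × 1 = 48 beats = 12 bars.
Total: 6 + 12 = 18 bars.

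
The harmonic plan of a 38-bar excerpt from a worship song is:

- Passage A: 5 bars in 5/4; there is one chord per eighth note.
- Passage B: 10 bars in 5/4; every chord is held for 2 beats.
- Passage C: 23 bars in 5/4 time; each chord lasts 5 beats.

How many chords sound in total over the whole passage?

A: 5 bars × 5 beats = 25 beats; 0.5 beats/chord → 50 chords.
B: 10 bars × 5 beats = 50 beats; 2 beats/chord → 25 chords.
C: 23 bars × 5 beats = 115 beats; 5 beats/chord → 23 chords.
Total: 50 + 25 + 23 = 98.

98 chords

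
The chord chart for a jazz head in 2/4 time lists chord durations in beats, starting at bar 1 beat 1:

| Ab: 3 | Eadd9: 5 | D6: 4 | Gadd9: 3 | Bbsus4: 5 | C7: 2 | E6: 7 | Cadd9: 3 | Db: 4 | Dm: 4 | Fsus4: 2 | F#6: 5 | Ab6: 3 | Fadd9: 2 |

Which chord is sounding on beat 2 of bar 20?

Dm

Beat 2 of bar 20 is beat (20−1)×2 + 2 = 40 overall.
Running totals: Ab ends at 3, Eadd9 ends at 8, D6 ends at 12, Gadd9 ends at 15, Bbsus4 ends at 20, C7 ends at 22, E6 ends at 29, Cadd9 ends at 32, Db ends at 36, Dm ends at 40.
Beat 40 falls within Dm.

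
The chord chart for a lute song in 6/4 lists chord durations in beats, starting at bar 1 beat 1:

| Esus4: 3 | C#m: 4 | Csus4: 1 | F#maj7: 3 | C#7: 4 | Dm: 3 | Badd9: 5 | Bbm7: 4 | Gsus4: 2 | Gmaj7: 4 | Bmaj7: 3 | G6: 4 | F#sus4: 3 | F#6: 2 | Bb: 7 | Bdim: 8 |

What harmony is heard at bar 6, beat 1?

Beat 1 of bar 6 is beat (6−1)×6 + 1 = 31 overall.
Running totals: Esus4 ends at 3, C#m ends at 7, Csus4 ends at 8, F#maj7 ends at 11, C#7 ends at 15, Dm ends at 18, Badd9 ends at 23, Bbm7 ends at 27, Gsus4 ends at 29, Gmaj7 ends at 33.
Beat 31 falls within Gmaj7.

Gmaj7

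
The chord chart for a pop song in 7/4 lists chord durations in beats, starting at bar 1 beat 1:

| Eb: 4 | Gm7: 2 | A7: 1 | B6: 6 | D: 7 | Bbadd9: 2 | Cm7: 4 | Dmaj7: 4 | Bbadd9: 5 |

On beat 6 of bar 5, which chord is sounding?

Beat 6 of bar 5 is beat (5−1)×7 + 6 = 34 overall.
Running totals: Eb ends at 4, Gm7 ends at 6, A7 ends at 7, B6 ends at 13, D ends at 20, Bbadd9 ends at 22, Cm7 ends at 26, Dmaj7 ends at 30, Bbadd9 ends at 35.
Beat 34 falls within Bbadd9.

Bbadd9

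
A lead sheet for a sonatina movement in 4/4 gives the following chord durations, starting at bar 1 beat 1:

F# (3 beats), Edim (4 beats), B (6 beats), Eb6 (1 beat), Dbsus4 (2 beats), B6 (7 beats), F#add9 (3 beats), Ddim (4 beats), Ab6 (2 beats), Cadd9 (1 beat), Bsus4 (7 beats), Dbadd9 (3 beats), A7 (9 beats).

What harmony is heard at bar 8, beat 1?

Ddim

Beat 1 of bar 8 is beat (8−1)×4 + 1 = 29 overall.
Running totals: F# ends at 3, Edim ends at 7, B ends at 13, Eb6 ends at 14, Dbsus4 ends at 16, B6 ends at 23, F#add9 ends at 26, Ddim ends at 30.
Beat 29 falls within Ddim.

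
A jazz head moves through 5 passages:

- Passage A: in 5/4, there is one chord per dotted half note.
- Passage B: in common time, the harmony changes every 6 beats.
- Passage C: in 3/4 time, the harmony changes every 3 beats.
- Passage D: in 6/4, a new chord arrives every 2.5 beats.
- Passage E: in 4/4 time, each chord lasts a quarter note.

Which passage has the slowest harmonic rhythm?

Passage B

A: 5 beats/bar ÷ 3 beats/chord = 5/3 chords/bar.
B: 4 beats/bar ÷ 6 beats/chord = 2/3 chords/bar.
C: 3 beats/bar ÷ 3 beats/chord = 1 chord/bar.
D: 6 beats/bar ÷ 2.5 beats/chord = 2.4 chords/bar.
E: 4 beats/bar ÷ 1 beat/chord = 4 chords/bar.
Slowest is B at 2/3 chords/bar.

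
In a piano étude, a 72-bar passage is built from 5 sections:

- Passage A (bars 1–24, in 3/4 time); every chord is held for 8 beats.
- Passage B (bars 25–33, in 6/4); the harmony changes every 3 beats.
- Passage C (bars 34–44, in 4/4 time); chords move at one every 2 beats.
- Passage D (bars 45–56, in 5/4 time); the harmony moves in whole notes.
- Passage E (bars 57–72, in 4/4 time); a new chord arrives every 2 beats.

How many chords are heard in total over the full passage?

A: 24 bars × 3 beats = 72 beats; 8 beats/chord → 9 chords.
B: 9 bars × 6 beats = 54 beats; 3 beats/chord → 18 chords.
C: 11 bars × 4 beats = 44 beats; 2 beats/chord → 22 chords.
D: 12 bars × 5 beats = 60 beats; 4 beats/chord → 15 chords.
E: 16 bars × 4 beats = 64 beats; 2 beats/chord → 32 chords.
Total: 9 + 18 + 22 + 15 + 32 = 96.

96 chords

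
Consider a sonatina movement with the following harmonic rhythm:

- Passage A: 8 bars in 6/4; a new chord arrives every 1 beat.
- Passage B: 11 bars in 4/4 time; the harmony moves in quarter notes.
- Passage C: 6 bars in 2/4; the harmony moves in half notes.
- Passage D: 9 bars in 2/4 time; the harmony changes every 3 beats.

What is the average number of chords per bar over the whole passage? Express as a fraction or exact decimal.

52/17 chords per bar

A: 8 bars of 6 beats is 48 beats; at 1 beat each that's 48 chords.
B: 11 bars of 4 beats is 44 beats; at 1 beat each that's 44 chords.
C: 6 bars of 2 beats is 12 beats; at 2 beats each that's 6 chords.
D: 9 bars of 2 beats is 18 beats; at 3 beats each that's 6 chords.
Overall: 104 chords over 34 bars → 104/34 = 52/17 chords per bar.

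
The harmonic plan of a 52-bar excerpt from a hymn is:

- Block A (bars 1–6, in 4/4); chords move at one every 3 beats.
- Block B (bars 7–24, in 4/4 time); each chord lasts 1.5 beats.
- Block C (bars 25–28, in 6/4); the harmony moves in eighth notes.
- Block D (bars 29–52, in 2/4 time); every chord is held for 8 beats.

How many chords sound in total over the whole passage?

A has 24 beats and chords last 3 each, so 8 chords.
B has 72 beats and chords last 1.5 each, so 48 chords.
C has 24 beats and chords last 0.5 each, so 48 chords.
D has 48 beats and chords last 8 each, so 6 chords.
Total: 8 + 48 + 48 + 6 = 110.

110 chords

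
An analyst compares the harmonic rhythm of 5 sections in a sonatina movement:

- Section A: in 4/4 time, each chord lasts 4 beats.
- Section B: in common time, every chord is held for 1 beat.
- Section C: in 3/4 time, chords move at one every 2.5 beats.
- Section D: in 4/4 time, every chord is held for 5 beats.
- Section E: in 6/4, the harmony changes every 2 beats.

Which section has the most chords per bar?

A: 4 beats/bar ÷ 4 beats/chord = 1 chord/bar.
B: 4 beats/bar ÷ 1 beat/chord = 4 chords/bar.
C: 3 beats/bar ÷ 2.5 beats/chord = 1.2 chords/bar.
D: 4 beats/bar ÷ 5 beats/chord = 0.8 chords/bar.
E: 6 beats/bar ÷ 2 beats/chord = 3 chords/bar.
Fastest is B at 4 chords/bar.

Section B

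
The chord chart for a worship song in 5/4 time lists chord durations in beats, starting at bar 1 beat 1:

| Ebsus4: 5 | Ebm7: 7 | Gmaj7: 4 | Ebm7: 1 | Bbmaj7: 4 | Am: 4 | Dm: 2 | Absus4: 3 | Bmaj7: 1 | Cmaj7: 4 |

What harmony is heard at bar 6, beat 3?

Beat 3 of bar 6 is beat (6−1)×5 + 3 = 28 overall.
Running totals: Ebsus4 ends at 5, Ebm7 ends at 12, Gmaj7 ends at 16, Ebm7 ends at 17, Bbmaj7 ends at 21, Am ends at 25, Dm ends at 27, Absus4 ends at 30.
Beat 28 falls within Absus4.

Absus4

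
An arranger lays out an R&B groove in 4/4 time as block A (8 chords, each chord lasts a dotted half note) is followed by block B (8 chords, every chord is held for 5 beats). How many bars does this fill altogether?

A: 8 × 3 = 24 beats = 6 bars.
B: 8 × 5 = 40 beats = 10 bars.
Total: 6 + 10 = 16 bars.

16 bars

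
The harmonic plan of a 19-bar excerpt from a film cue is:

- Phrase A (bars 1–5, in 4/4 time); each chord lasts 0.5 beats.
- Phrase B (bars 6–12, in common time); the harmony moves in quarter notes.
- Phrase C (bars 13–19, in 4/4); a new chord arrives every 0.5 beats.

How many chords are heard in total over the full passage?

124 chords

A has 20 beats and chords last 0.5 each, so 40 chords.
B has 28 beats and chords last 1 each, so 28 chords.
C has 28 beats and chords last 0.5 each, so 56 chords.
Total: 40 + 28 + 56 = 124.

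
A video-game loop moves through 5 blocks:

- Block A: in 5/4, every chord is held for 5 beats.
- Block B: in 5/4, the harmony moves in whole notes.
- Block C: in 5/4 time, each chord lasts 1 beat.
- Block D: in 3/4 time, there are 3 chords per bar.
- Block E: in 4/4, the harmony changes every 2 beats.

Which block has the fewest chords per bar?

A: 5 beats/bar ÷ 5 beats/chord = 1 chord/bar.
B: 5 beats/bar ÷ 4 beats/chord = 1.25 chords/bar.
C: 5 beats/bar ÷ 1 beat/chord = 5 chords/bar.
D: 3 beats/bar ÷ 1 beat/chord = 3 chords/bar.
E: 4 beats/bar ÷ 2 beats/chord = 2 chords/bar.
Slowest is A at 1 chords/bar.

Block A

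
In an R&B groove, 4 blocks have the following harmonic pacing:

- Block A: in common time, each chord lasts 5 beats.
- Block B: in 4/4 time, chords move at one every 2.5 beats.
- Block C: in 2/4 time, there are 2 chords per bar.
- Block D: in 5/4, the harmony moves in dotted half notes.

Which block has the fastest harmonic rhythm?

A: 4 beats/bar ÷ 5 beats/chord = 0.8 chords/bar.
B: 4 beats/bar ÷ 2.5 beats/chord = 1.6 chords/bar.
C: 2 beats/bar ÷ 1 beat/chord = 2 chords/bar.
D: 5 beats/bar ÷ 3 beats/chord = 5/3 chords/bar.
Fastest is C at 2 chords/bar.

Block C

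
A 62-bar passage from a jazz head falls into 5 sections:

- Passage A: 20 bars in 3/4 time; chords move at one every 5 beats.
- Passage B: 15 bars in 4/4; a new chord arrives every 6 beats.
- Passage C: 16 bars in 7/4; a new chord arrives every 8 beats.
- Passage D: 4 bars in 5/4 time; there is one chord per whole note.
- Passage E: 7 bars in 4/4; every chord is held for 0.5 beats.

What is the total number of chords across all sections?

97 chords

A has 60 beats and chords last 5 each, so 12 chords.
B has 60 beats and chords last 6 each, so 10 chords.
C has 112 beats and chords last 8 each, so 14 chords.
D has 20 beats and chords last 4 each, so 5 chords.
E has 28 beats and chords last 0.5 each, so 56 chords.
Total: 12 + 10 + 14 + 5 + 56 = 97.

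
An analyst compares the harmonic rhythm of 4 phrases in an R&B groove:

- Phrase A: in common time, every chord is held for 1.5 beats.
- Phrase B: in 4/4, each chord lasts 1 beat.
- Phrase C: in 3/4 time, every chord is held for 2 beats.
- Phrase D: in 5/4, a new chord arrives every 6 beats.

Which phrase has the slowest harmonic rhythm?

A: each chord is 1.5 beats in 4/4, so 8/3 per bar.
B: each chord is 1 beat in 4/4, so 4 per bar.
C: each chord is 2 beats in 3/4, so 1.5 per bar.
D: each chord is 6 beats in 5/4, so 5/6 per bar.
Slowest is D at 5/6 chords/bar.

Phrase D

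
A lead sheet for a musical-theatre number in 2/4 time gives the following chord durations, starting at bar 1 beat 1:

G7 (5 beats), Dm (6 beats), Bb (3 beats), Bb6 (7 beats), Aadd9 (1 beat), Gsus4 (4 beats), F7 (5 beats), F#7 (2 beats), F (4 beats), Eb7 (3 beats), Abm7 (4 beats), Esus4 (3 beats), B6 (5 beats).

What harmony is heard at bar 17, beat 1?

Beat 1 of bar 17 is beat (17−1)×2 + 1 = 33 overall.
Running totals: G7 ends at 5, Dm ends at 11, Bb ends at 14, Bb6 ends at 21, Aadd9 ends at 22, Gsus4 ends at 26, F7 ends at 31, F#7 ends at 33.
Beat 33 falls within F#7.

F#7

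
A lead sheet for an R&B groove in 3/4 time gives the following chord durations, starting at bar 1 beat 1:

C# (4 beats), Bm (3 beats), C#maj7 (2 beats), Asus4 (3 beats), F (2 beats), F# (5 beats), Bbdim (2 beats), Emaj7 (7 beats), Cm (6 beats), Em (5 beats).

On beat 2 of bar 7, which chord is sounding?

Bbdim

Beat 2 of bar 7 is beat (7−1)×3 + 2 = 20 overall.
Running totals: C# ends at 4, Bm ends at 7, C#maj7 ends at 9, Asus4 ends at 12, F ends at 14, F# ends at 19, Bbdim ends at 21.
Beat 20 falls within Bbdim.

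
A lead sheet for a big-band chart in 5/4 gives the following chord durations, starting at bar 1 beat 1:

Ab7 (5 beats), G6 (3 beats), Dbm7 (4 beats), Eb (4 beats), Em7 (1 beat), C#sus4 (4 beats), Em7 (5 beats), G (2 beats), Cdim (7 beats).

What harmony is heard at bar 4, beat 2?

Beat 2 of bar 4 is beat (4−1)×5 + 2 = 17 overall.
Running totals: Ab7 ends at 5, G6 ends at 8, Dbm7 ends at 12, Eb ends at 16, Em7 ends at 17.
Beat 17 falls within Em7.

Em7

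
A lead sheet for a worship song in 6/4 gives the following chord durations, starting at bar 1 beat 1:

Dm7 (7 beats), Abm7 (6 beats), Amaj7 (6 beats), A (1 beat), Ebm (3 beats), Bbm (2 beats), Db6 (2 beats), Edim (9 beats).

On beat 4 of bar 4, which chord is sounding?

Beat 4 of bar 4 is beat (4−1)×6 + 4 = 22 overall.
Running totals: Dm7 ends at 7, Abm7 ends at 13, Amaj7 ends at 19, A ends at 20, Ebm ends at 23.
Beat 22 falls within Ebm.

Ebm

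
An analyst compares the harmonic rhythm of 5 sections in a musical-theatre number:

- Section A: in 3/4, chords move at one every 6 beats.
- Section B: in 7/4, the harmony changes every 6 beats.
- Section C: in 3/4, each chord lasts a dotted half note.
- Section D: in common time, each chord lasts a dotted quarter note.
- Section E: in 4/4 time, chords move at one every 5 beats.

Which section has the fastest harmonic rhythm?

Section D

A: 3/6 = 0.5 chords/bar.
B: 7/6 = 7/6 chords/bar.
C: 3/3 = 1 chord/bar.
D: 4/1.5 = 8/3 chords/bar.
E: 4/5 = 0.8 chords/bar.
Fastest is D at 8/3 chords/bar.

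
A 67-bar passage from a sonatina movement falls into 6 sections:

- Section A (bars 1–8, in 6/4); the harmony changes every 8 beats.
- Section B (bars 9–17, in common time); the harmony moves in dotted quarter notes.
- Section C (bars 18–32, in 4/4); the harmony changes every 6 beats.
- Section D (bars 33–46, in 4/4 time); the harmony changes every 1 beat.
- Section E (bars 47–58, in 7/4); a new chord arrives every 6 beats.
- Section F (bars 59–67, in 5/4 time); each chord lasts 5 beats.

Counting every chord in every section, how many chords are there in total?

A: 8·6 = 48 beats, 48/8 = 6 chords.
B: 9·4 = 36 beats, 36/1.5 = 24 chords.
C: 15·4 = 60 beats, 60/6 = 10 chords.
D: 14·4 = 56 beats, 56/1 = 56 chords.
E: 12·7 = 84 beats, 84/6 = 14 chords.
F: 9·5 = 45 beats, 45/5 = 9 chords.
Total: 6 + 24 + 10 + 56 + 14 + 9 = 119.

119 chords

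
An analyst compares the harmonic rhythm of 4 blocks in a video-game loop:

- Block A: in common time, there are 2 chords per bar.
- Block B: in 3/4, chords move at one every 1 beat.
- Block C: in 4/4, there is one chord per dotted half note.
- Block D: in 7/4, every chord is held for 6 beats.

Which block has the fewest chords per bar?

A: 4 beats/bar ÷ 2 beats/chord = 2 chords/bar.
B: 3 beats/bar ÷ 1 beat/chord = 3 chords/bar.
C: 4 beats/bar ÷ 3 beats/chord = 4/3 chords/bar.
D: 7 beats/bar ÷ 6 beats/chord = 7/6 chords/bar.
Slowest is D at 7/6 chords/bar.

Block D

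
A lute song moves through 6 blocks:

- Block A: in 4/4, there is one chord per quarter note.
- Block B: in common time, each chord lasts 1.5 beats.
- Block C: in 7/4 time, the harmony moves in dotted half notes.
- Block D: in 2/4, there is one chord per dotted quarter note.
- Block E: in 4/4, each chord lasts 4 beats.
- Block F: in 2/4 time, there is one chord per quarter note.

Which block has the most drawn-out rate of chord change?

A: each chord is 1 beat in 4/4, so 4 per bar.
B: each chord is 1.5 beats in 4/4, so 8/3 per bar.
C: each chord is 3 beats in 7/4, so 7/3 per bar.
D: each chord is 1.5 beats in 2/4, so 4/3 per bar.
E: each chord is 4 beats in 4/4, so 1 per bar.
F: each chord is 1 beat in 2/4, so 2 per bar.
Slowest is E at 1 chords/bar.

Block E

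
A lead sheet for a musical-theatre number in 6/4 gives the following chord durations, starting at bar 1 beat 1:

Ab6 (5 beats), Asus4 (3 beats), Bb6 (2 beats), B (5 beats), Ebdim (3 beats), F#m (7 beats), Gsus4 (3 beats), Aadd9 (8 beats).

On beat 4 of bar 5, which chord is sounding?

Beat 4 of bar 5 is beat (5−1)×6 + 4 = 28 overall.
Running totals: Ab6 ends at 5, Asus4 ends at 8, Bb6 ends at 10, B ends at 15, Ebdim ends at 18, F#m ends at 25, Gsus4 ends at 28.
Beat 28 falls within Gsus4.

Gsus4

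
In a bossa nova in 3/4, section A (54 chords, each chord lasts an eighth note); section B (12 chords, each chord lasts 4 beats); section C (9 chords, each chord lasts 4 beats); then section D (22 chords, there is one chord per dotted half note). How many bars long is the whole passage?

59 bars

A: 54 × 0.5 = 27 beats = 9 bars.
B: 12 × 4 = 48 beats = 16 bars.
C: 9 × 4 = 36 beats = 12 bars.
D: 22 × 3 = 66 beats = 22 bars.
Total: 9 + 16 + 12 + 22 = 59 bars.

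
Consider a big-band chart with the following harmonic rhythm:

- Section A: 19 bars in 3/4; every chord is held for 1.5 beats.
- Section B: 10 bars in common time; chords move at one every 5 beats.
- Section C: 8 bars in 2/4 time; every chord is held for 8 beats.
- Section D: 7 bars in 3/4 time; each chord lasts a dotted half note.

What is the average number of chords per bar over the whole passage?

1.25 chords per bar

A: 19 × 3 = 57 beats ÷ 1.5 = 38 chords.
B: 10 × 4 = 40 beats ÷ 5 = 8 chords.
C: 8 × 2 = 16 beats ÷ 8 = 2 chords.
D: 7 × 3 = 21 beats ÷ 3 = 7 chords.
Overall: 55 chords over 44 bars → 55/44 = 1.25 chords per bar.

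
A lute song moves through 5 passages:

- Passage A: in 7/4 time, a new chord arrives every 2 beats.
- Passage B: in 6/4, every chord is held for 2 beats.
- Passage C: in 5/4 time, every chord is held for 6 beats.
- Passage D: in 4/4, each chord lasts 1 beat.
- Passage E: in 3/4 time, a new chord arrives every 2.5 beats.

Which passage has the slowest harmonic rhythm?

Passage C

A: each chord is 2 beats in 7/4, so 3.5 per bar.
B: each chord is 2 beats in 6/4, so 3 per bar.
C: each chord is 6 beats in 5/4, so 5/6 per bar.
D: each chord is 1 beat in 4/4, so 4 per bar.
E: each chord is 2.5 beats in 3/4, so 1.2 per bar.
Slowest is C at 5/6 chords/bar.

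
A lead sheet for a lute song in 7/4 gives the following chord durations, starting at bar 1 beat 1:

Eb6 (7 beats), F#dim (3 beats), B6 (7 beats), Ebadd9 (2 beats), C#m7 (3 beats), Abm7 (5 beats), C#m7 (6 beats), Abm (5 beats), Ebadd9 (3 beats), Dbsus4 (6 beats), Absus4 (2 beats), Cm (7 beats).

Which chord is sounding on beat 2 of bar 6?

Abm

Beat 2 of bar 6 is beat (6−1)×7 + 2 = 37 overall.
Running totals: Eb6 ends at 7, F#dim ends at 10, B6 ends at 17, Ebadd9 ends at 19, C#m7 ends at 22, Abm7 ends at 27, C#m7 ends at 33, Abm ends at 38.
Beat 37 falls within Abm.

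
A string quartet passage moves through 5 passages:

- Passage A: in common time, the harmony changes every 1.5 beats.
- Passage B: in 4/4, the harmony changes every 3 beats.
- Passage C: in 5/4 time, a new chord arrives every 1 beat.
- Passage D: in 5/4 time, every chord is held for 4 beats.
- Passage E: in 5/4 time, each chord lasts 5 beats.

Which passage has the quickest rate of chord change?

Passage C

A: each chord is 1.5 beats in 4/4, so 8/3 per bar.
B: each chord is 3 beats in 4/4, so 4/3 per bar.
C: each chord is 1 beat in 5/4, so 5 per bar.
D: each chord is 4 beats in 5/4, so 1.25 per bar.
E: each chord is 5 beats in 5/4, so 1 per bar.
Fastest is C at 5 chords/bar.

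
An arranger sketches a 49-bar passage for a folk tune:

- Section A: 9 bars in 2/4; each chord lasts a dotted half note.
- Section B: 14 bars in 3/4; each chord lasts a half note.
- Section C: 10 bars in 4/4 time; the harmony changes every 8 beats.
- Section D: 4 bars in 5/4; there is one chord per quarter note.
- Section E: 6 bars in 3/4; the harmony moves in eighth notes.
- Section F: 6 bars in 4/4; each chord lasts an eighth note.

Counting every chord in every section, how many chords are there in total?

136 chords

A: 9 bars × 2 beats = 18 beats; 3 beats/chord → 6 chords.
B: 14 bars × 3 beats = 42 beats; 2 beats/chord → 21 chords.
C: 10 bars × 4 beats = 40 beats; 8 beats/chord → 5 chords.
D: 4 bars × 5 beats = 20 beats; 1 beat/chord → 20 chords.
E: 6 bars × 3 beats = 18 beats; 0.5 beats/chord → 36 chords.
F: 6 bars × 4 beats = 24 beats; 0.5 beats/chord → 48 chords.
Total: 6 + 21 + 5 + 20 + 36 + 48 = 136.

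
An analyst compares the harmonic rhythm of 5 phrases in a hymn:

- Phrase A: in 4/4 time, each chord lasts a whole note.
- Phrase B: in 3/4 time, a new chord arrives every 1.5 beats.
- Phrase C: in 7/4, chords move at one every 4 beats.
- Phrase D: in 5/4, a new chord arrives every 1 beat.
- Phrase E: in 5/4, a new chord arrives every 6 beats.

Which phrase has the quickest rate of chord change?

Phrase D

A: 4 beats/bar ÷ 4 beats/chord = 1 chord/bar.
B: 3 beats/bar ÷ 1.5 beats/chord = 2 chords/bar.
C: 7 beats/bar ÷ 4 beats/chord = 1.75 chords/bar.
D: 5 beats/bar ÷ 1 beat/chord = 5 chords/bar.
E: 5 beats/bar ÷ 6 beats/chord = 5/6 chords/bar.
Fastest is D at 5 chords/bar.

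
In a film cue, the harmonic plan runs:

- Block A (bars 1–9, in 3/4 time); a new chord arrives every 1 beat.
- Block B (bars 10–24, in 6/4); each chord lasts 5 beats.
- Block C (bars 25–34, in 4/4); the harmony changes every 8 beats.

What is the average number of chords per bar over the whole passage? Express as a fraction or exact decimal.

A: 9 × 3 = 27 beats ÷ 1 = 27 chords.
B: 15 × 6 = 90 beats ÷ 5 = 18 chords.
C: 10 × 4 = 40 beats ÷ 8 = 5 chords.
Overall: 50 chords over 34 bars → 50/34 = 25/17 chords per bar.

25/17 chords per bar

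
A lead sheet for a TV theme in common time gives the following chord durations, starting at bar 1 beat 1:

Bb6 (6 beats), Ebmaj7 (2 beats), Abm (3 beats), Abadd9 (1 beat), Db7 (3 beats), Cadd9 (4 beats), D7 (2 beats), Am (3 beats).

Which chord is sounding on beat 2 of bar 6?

Am

Beat 2 of bar 6 is beat (6−1)×4 + 2 = 22 overall.
Running totals: Bb6 ends at 6, Ebmaj7 ends at 8, Abm ends at 11, Abadd9 ends at 12, Db7 ends at 15, Cadd9 ends at 19, D7 ends at 21, Am ends at 24.
Beat 22 falls within Am.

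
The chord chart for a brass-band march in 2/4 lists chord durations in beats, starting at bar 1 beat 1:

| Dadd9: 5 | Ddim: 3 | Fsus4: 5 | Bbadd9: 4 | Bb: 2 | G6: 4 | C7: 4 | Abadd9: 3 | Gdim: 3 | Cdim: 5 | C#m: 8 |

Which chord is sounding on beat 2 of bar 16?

Gdim

Beat 2 of bar 16 is beat (16−1)×2 + 2 = 32 overall.
Running totals: Dadd9 ends at 5, Ddim ends at 8, Fsus4 ends at 13, Bbadd9 ends at 17, Bb ends at 19, G6 ends at 23, C7 ends at 27, Abadd9 ends at 30, Gdim ends at 33.
Beat 32 falls within Gdim.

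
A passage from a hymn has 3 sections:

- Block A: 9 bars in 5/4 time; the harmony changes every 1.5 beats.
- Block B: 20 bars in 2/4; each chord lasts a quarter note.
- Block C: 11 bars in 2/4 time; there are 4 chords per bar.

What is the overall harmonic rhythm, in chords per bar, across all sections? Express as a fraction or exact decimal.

2.85 chords per bar

A: 9 × 5 = 45 beats ÷ 1.5 = 30 chords.
B: 20 × 2 = 40 beats ÷ 1 = 40 chords.
C: 11 × 2 = 22 beats ÷ 0.5 = 44 chords.
Overall: 114 chords over 40 bars → 114/40 = 2.85 chords per bar.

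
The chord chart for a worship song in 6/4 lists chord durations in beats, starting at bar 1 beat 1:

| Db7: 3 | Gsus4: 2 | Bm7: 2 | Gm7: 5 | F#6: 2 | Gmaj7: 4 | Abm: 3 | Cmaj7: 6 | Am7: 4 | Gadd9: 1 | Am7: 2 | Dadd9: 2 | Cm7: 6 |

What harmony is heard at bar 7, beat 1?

Beat 1 of bar 7 is beat (7−1)×6 + 1 = 37 overall.
Running totals: Db7 ends at 3, Gsus4 ends at 5, Bm7 ends at 7, Gm7 ends at 12, F#6 ends at 14, Gmaj7 ends at 18, Abm ends at 21, Cmaj7 ends at 27, Am7 ends at 31, Gadd9 ends at 32, Am7 ends at 34, Dadd9 ends at 36, Cm7 ends at 42.
Beat 37 falls within Cm7.

Cm7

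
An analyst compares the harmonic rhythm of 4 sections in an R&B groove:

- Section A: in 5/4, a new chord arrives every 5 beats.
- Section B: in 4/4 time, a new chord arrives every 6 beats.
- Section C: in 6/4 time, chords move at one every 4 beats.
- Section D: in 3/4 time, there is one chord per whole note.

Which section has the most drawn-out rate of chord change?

A: each chord is 5 beats in 5/4, so 1 per bar.
B: each chord is 6 beats in 4/4, so 2/3 per bar.
C: each chord is 4 beats in 6/4, so 1.5 per bar.
D: each chord is 4 beats in 3/4, so 0.75 per bar.
Slowest is B at 2/3 chords/bar.

Section B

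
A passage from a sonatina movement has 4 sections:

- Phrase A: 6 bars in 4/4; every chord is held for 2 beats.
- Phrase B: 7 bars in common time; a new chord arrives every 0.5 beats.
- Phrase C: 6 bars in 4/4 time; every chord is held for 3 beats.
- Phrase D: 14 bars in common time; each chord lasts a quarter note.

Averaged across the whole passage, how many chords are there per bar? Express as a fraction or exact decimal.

A: 6 × 4 = 24 beats ÷ 2 = 12 chords.
B: 7 × 4 = 28 beats ÷ 0.5 = 56 chords.
C: 6 × 4 = 24 beats ÷ 3 = 8 chords.
D: 14 × 4 = 56 beats ÷ 1 = 56 chords.
Overall: 132 chords over 33 bars → 132/33 = 4 chords per bar.

4 chords per bar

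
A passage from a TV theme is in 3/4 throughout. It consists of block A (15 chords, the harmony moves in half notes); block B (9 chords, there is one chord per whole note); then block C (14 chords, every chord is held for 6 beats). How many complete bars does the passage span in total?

A: 15 × 2 = 30 beats = 10 bars.
B: 9 × 4 = 36 beats = 12 bars.
C: 14 × 6 = 84 beats = 28 bars.
Total: 10 + 12 + 28 = 50 bars.

50 bars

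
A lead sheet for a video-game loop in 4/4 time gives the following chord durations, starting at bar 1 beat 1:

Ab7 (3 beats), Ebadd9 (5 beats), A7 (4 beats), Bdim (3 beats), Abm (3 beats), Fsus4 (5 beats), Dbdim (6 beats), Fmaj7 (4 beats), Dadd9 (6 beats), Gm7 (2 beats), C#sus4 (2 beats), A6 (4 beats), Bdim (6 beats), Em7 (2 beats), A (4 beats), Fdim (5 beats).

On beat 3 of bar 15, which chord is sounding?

Beat 3 of bar 15 is beat (15−1)×4 + 3 = 59 overall.
Running totals: Ab7 ends at 3, Ebadd9 ends at 8, A7 ends at 12, Bdim ends at 15, Abm ends at 18, Fsus4 ends at 23, Dbdim ends at 29, Fmaj7 ends at 33, Dadd9 ends at 39, Gm7 ends at 41, C#sus4 ends at 43, A6 ends at 47, Bdim ends at 53, Em7 ends at 55, A ends at 59.
Beat 59 falls within A.

A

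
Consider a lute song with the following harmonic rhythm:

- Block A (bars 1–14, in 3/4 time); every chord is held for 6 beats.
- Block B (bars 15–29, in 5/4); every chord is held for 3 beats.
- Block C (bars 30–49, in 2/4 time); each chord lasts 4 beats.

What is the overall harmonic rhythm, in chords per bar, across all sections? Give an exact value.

6/7 chords per bar

A: 14 × 3 = 42 beats ÷ 6 = 7 chords.
B: 15 × 5 = 75 beats ÷ 3 = 25 chords.
C: 20 × 2 = 40 beats ÷ 4 = 10 chords.
Overall: 42 chords over 49 bars → 42/49 = 6/7 chords per bar.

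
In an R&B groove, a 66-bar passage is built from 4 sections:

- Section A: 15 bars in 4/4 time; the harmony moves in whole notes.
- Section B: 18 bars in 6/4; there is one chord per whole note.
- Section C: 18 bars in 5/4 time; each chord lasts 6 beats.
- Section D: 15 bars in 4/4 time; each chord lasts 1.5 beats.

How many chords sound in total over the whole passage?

97 chords

A has 60 beats and chords last 4 each, so 15 chords.
B has 108 beats and chords last 4 each, so 27 chords.
C has 90 beats and chords last 6 each, so 15 chords.
D has 60 beats and chords last 1.5 each, so 40 chords.
Total: 15 + 27 + 15 + 40 = 97.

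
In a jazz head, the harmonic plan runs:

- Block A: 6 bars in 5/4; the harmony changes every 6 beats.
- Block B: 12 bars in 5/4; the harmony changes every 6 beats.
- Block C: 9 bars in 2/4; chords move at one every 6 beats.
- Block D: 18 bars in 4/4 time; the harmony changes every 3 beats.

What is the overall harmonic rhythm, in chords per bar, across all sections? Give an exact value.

A: 6 × 5 = 30 beats ÷ 6 = 5 chords.
B: 12 × 5 = 60 beats ÷ 6 = 10 chords.
C: 9 × 2 = 18 beats ÷ 6 = 3 chords.
D: 18 × 4 = 72 beats ÷ 3 = 24 chords.
Overall: 42 chords over 45 bars → 42/45 = 14/15 chords per bar.

14/15 chords per bar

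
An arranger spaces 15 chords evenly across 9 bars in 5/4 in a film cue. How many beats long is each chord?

3 beats

9 bars × 5 beats/bar = 45 beats total.
45 beats ÷ 15 chords = 3 beats per chord.
(That is a dotted half note.)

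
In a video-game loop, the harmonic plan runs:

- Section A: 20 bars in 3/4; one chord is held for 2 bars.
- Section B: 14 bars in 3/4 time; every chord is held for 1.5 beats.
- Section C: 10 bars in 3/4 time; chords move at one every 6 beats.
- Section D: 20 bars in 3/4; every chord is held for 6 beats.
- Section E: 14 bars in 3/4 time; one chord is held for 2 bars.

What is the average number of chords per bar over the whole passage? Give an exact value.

10/13 chords per bar

A: 20 × 3 = 60 beats ÷ 6 = 10 chords.
B: 14 × 3 = 42 beats ÷ 1.5 = 28 chords.
C: 10 × 3 = 30 beats ÷ 6 = 5 chords.
D: 20 × 3 = 60 beats ÷ 6 = 10 chords.
E: 14 × 3 = 42 beats ÷ 6 = 7 chords.
Overall: 60 chords over 78 bars → 60/78 = 10/13 chords per bar.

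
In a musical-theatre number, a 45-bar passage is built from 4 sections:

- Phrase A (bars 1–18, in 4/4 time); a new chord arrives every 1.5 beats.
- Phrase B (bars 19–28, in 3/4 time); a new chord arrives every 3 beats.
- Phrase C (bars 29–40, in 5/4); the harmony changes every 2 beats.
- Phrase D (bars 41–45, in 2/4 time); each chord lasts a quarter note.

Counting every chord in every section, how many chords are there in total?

98 chords

A: 18·4 = 72 beats, 72/1.5 = 48 chords.
B: 10·3 = 30 beats, 30/3 = 10 chords.
C: 12·5 = 60 beats, 60/2 = 30 chords.
D: 5·2 = 10 beats, 10/1 = 10 chords.
Total: 48 + 10 + 30 + 10 = 98.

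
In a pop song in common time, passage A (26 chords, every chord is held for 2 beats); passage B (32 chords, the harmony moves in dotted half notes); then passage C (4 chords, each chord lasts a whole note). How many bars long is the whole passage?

A: 26 × 2 = 52 beats = 13 bars.
B: 32 × 3 = 96 beats = 24 bars.
C: 4 × 4 = 16 beats = 4 bars.
Total: 13 + 24 + 4 = 41 bars.

41 bars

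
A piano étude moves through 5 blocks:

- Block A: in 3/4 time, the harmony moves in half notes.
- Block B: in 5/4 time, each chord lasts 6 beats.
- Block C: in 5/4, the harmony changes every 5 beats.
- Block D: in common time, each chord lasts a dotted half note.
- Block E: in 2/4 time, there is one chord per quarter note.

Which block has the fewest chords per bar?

Block B

A: each chord is 2 beats in 3/4, so 1.5 per bar.
B: each chord is 6 beats in 5/4, so 5/6 per bar.
C: each chord is 5 beats in 5/4, so 1 per bar.
D: each chord is 3 beats in 4/4, so 4/3 per bar.
E: each chord is 1 beat in 2/4, so 2 per bar.
Slowest is B at 5/6 chords/bar.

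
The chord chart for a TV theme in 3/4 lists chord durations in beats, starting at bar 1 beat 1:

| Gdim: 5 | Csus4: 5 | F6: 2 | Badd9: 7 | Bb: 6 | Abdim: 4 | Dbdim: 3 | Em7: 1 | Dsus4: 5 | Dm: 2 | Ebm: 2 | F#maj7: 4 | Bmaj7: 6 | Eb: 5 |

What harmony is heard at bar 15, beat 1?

F#maj7

Beat 1 of bar 15 is beat (15−1)×3 + 1 = 43 overall.
Running totals: Gdim ends at 5, Csus4 ends at 10, F6 ends at 12, Badd9 ends at 19, Bb ends at 25, Abdim ends at 29, Dbdim ends at 32, Em7 ends at 33, Dsus4 ends at 38, Dm ends at 40, Ebm ends at 42, F#maj7 ends at 46.
Beat 43 falls within F#maj7.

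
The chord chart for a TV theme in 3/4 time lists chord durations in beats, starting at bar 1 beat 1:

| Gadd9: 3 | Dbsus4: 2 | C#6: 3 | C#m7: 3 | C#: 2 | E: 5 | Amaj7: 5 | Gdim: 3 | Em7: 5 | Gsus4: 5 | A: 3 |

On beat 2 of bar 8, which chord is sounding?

Amaj7

Beat 2 of bar 8 is beat (8−1)×3 + 2 = 23 overall.
Running totals: Gadd9 ends at 3, Dbsus4 ends at 5, C#6 ends at 8, C#m7 ends at 11, C# ends at 13, E ends at 18, Amaj7 ends at 23.
Beat 23 falls within Amaj7.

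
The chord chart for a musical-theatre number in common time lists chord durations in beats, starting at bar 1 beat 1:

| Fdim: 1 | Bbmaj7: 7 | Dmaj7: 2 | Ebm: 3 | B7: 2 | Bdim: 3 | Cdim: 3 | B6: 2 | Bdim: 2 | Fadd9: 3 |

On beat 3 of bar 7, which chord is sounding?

Beat 3 of bar 7 is beat (7−1)×4 + 3 = 27 overall.
Running totals: Fdim ends at 1, Bbmaj7 ends at 8, Dmaj7 ends at 10, Ebm ends at 13, B7 ends at 15, Bdim ends at 18, Cdim ends at 21, B6 ends at 23, Bdim ends at 25, Fadd9 ends at 28.
Beat 27 falls within Fadd9.

Fadd9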